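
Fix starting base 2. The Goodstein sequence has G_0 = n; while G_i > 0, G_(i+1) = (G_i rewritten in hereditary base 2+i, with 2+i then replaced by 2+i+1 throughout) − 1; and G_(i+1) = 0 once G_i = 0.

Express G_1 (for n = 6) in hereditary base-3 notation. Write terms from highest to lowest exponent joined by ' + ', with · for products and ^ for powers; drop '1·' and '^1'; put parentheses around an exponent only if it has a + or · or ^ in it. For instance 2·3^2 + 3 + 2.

base 2: 6 = 2^2 + 2; at 3: 3^3 + 3 = 30; next = 29
base 3: 29 = 3^3 + 2; at 4: 4^4 + 2 = 258; next = 257

3^3 + 2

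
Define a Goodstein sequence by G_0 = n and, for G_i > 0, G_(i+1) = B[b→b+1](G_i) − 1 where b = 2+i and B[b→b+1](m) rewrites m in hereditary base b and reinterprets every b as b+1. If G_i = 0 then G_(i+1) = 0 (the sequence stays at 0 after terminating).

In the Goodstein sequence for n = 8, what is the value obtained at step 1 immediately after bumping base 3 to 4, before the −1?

(0) 8|_2 = 2^(2 + 1) ↦ 3^(3 + 1)|_3 = 81 ⇒ 80
(1) 80|_3 = 2·3^3 + 2·3^2 + 2·3 + 2 ↦ 2·4^4 + 2·4^2 + 2·4 + 2|_4 = 554 ⇒ 553

554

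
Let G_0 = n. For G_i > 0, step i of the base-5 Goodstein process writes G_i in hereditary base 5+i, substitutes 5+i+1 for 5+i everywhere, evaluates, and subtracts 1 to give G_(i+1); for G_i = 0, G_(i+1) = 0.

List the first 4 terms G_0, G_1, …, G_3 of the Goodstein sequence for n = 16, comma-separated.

16, 18, 20, 21

[0] 16 ≡ 3·5 + 1 (base 5). Lift 6: 19. −1: 18.
[1] 18 ≡ 3·6 (base 6). Lift 7: 21. −1: 20.
[2] 20 ≡ 2·7 + 6 (base 7). Lift 8: 22. −1: 21.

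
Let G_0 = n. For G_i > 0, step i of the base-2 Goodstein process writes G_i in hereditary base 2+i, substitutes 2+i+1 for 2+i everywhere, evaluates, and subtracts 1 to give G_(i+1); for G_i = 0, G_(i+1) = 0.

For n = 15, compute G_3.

[0] 15 ≡ 2^(2 + 1) + 2^2 + 2 + 1 (base 2). Lift 3: 112. −1: 111.
[1] 111 ≡ 3^(3 + 1) + 3^3 + 3 (base 3). Lift 4: 1284. −1: 1283.
[2] 1283 ≡ 4^(4 + 1) + 4^4 + 3 (base 4). Lift 5: 18753. −1: 18752.
[3] 18752 ≡ 5^(5 + 1) + 5^5 + 2 (base 5). Lift 6: 326594. −1: 326593.

18752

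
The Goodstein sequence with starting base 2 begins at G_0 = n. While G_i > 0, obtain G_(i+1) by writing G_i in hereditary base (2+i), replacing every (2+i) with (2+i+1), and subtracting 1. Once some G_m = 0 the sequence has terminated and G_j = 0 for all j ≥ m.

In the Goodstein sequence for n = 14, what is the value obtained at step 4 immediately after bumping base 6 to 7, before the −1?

5862841

G_0 = 14. HB_2(14) = 2^(2 + 1) + 2^2 + 2. Bump = 111. G_1 = 110.
G_1 = 110. HB_3(110) = 3^(3 + 1) + 3^3 + 2. Bump = 1282. G_2 = 1281.
G_2 = 1281. HB_4(1281) = 4^(4 + 1) + 4^4 + 1. Bump = 18751. G_3 = 18750.
G_3 = 18750. HB_5(18750) = 5^(5 + 1) + 5^5. Bump = 326592. G_4 = 326591.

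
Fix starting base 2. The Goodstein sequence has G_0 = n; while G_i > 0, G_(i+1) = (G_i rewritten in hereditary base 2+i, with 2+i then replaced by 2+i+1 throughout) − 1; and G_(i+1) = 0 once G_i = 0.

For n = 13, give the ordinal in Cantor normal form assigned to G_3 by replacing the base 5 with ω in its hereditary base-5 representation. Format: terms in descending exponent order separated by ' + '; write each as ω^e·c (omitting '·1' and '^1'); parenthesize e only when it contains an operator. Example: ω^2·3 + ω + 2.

ω^(ω + 1) + ω^3·3 + ω^2·3 + ω·3 + 2

(0) 13|_2 = 2^(2 + 1) + 2^2 + 1 ↦ 3^(3 + 1) + 3^3 + 1|_3 = 109 ⇒ 108
(1) 108|_3 = 3^(3 + 1) + 3^3 ↦ 4^(4 + 1) + 4^4|_4 = 1280 ⇒ 1279
(2) 1279|_4 = 4^(4 + 1) + 3·4^3 + 3·4^2 + 3·4 + 3 ↦ 5^(5 + 1) + 3·5^3 + 3·5^2 + 3·5 + 3|_5 = 16093 ⇒ 16092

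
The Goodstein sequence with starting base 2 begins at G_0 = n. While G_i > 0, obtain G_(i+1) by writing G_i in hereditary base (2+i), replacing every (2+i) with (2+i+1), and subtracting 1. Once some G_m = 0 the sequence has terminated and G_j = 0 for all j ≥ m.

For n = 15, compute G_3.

step 0: 15 = 2^(2 + 1) + 2^2 + 2 + 1; sub 3 for 2: 3^(3 + 1) + 3^3 + 3 + 1; = 112; G_1 = 112−1 = 111
step 1: 111 = 3^(3 + 1) + 3^3 + 3; sub 4 for 3: 4^(4 + 1) + 4^4 + 4; = 1284; G_2 = 1284−1 = 1283
step 2: 1283 = 4^(4 + 1) + 4^4 + 3; sub 5 for 4: 5^(5 + 1) + 5^5 + 3; = 18753; G_3 = 18753−1 = 18752
step 3: 18752 = 5^(5 + 1) + 5^5 + 2; sub 6 for 5: 6^(6 + 1) + 6^6 + 2; = 326594; G_4 = 326594−1 = 326593

18752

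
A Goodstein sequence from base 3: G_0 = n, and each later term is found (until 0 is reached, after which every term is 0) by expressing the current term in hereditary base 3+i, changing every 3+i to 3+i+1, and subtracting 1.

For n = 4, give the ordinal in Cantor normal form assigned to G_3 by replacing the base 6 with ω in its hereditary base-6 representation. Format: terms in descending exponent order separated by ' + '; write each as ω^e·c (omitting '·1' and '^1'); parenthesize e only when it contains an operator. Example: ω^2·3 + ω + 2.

3

i=0: 4 = 3 + 1 (b=3); 3→4: 4 + 1 = 5; 5−1 = 4
i=1: 4 = 4 (b=4); 4→5: 5 = 5; 5−1 = 4
i=2: 4 = 4 (b=5); 5→6: 4 = 4; 4−1 = 3
i=3: 3 = 3 (b=6); 6→7: 3 = 3; 3−1 = 2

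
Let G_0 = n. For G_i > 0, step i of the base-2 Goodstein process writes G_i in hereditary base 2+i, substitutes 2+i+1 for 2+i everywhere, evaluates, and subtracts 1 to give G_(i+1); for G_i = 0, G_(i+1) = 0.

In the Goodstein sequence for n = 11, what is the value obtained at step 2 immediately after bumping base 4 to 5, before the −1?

15628

(0) 11|_2 = 2^(2 + 1) + 2 + 1 ↦ 3^(3 + 1) + 3 + 1|_3 = 85 ⇒ 84
(1) 84|_3 = 3^(3 + 1) + 3 ↦ 4^(4 + 1) + 4|_4 = 1028 ⇒ 1027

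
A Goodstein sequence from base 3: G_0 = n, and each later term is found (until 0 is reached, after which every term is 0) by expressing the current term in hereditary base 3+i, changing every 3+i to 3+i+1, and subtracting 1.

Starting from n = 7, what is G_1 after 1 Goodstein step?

8

base 3: 7 = 2·3 + 1; at 4: 2·4 + 1 = 9; next = 8
base 4: 8 = 2·4; at 5: 2·5 = 10; next = 9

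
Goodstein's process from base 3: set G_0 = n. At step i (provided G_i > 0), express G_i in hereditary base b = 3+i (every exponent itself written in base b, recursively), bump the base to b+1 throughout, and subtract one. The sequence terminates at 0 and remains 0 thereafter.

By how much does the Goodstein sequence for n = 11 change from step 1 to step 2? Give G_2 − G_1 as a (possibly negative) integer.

G_0 = 11. HB_3(11) = 3^2 + 2. Bump = 18. G_1 = 17.
G_1 = 17. HB_4(17) = 4^2 + 1. Bump = 26. G_2 = 25.

8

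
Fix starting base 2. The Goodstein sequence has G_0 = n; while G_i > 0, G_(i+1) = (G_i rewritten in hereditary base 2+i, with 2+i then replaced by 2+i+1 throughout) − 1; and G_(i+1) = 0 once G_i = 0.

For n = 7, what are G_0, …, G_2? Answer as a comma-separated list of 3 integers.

base 2: 7 = 2^2 + 2 + 1; at 3: 3^3 + 3 + 1 = 31; next = 30
base 3: 30 = 3^3 + 3; at 4: 4^4 + 4 = 260; next = 259

7, 30, 259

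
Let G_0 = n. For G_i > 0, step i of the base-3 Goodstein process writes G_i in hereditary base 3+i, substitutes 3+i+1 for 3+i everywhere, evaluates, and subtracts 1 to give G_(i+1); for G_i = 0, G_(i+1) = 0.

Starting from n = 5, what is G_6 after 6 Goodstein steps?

base 3: 5 = 3 + 2; at 4: 4 + 2 = 6; next = 5
base 4: 5 = 4 + 1; at 5: 5 + 1 = 6; next = 5
base 5: 5 = 5; at 6: 6 = 6; next = 5
base 6: 5 = 5; at 7: 5 = 5; next = 4
base 7: 4 = 4; at 8: 4 = 4; next = 3
base 8: 3 = 3; at 9: 3 = 3; next = 2

2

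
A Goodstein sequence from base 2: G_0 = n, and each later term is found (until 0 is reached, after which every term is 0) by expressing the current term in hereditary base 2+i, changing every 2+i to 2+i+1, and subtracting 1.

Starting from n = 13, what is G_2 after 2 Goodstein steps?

[0] 13 ≡ 2^(2 + 1) + 2^2 + 1 (base 2). Lift 3: 109. −1: 108.
[1] 108 ≡ 3^(3 + 1) + 3^3 (base 3). Lift 4: 1280. −1: 1279.
[2] 1279 ≡ 4^(4 + 1) + 3·4^3 + 3·4^2 + 3·4 + 3 (base 4). Lift 5: 16093. −1: 16092.

1279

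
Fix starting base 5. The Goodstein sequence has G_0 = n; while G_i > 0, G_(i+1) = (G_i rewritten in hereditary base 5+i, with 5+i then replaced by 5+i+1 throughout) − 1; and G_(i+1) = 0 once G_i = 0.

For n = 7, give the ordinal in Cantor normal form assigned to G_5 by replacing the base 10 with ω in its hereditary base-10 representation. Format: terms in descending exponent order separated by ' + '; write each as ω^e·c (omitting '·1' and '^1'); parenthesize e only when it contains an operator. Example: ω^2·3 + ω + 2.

5

(0) 7|_5 = 5 + 2 ↦ 6 + 2|_6 = 8 ⇒ 7
(1) 7|_6 = 6 + 1 ↦ 7 + 1|_7 = 8 ⇒ 7
(2) 7|_7 = 7 ↦ 8|_8 = 8 ⇒ 7
(3) 7|_8 = 7 ↦ 7|_9 = 7 ⇒ 6
(4) 6|_9 = 6 ↦ 6|_10 = 6 ⇒ 5
(5) 5|_10 = 5 ↦ 5|_11 = 5 ⇒ 4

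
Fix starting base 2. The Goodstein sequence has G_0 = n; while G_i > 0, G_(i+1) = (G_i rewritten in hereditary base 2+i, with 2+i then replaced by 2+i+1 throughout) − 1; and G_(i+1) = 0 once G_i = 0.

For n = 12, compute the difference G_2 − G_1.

(0) 12|_2 = 2^(2 + 1) + 2^2 ↦ 3^(3 + 1) + 3^3|_3 = 108 ⇒ 107
(1) 107|_3 = 3^(3 + 1) + 2·3^2 + 2·3 + 2 ↦ 4^(4 + 1) + 2·4^2 + 2·4 + 2|_4 = 1066 ⇒ 1065

958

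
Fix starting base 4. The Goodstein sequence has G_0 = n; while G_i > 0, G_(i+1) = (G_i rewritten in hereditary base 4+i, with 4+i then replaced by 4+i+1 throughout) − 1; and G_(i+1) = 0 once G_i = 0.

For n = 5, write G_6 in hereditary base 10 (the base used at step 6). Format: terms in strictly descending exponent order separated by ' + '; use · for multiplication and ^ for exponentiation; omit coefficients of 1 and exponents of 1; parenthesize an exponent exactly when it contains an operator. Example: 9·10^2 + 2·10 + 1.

1

i=0: 5 = 4 + 1 (b=4); 4→5: 5 + 1 = 6; 6−1 = 5
i=1: 5 = 5 (b=5); 5→6: 6 = 6; 6−1 = 5
i=2: 5 = 5 (b=6); 6→7: 5 = 5; 5−1 = 4
i=3: 4 = 4 (b=7); 7→8: 4 = 4; 4−1 = 3
i=4: 3 = 3 (b=8); 8→9: 3 = 3; 3−1 = 2
i=5: 2 = 2 (b=9); 9→10: 2 = 2; 2−1 = 1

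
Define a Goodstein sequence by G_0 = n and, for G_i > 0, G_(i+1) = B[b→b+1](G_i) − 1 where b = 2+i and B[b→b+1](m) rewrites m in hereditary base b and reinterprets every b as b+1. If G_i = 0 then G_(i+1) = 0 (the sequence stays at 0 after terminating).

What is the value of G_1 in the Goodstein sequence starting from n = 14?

110

14 —HB2→ 2^(2 + 1) + 2^2 + 2 —bump→ 3^(3 + 1) + 3^3 + 3 = 111 —(−1)→ 110
110 —HB3→ 3^(3 + 1) + 3^3 + 2 —bump→ 4^(4 + 1) + 4^4 + 2 = 1282 —(−1)→ 1281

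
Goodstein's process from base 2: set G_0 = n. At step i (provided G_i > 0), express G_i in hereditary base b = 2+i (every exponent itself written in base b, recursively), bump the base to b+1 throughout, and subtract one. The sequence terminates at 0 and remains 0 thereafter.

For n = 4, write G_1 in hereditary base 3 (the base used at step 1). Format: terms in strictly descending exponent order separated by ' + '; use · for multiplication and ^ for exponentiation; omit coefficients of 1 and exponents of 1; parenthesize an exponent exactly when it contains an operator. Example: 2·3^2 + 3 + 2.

2·3^2 + 2·3 + 2

G_0 = 4. HB_2(4) = 2^2. Bump = 27. G_1 = 26.
G_1 = 26. HB_3(26) = 2·3^2 + 2·3 + 2. Bump = 42. G_2 = 41.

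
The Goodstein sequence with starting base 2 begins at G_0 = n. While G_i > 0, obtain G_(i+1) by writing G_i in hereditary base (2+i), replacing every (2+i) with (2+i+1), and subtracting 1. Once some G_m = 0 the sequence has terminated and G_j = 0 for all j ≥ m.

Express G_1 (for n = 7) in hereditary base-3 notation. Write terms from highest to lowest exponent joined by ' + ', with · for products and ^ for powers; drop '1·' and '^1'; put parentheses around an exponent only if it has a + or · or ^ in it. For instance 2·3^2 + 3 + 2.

(0) 7|_2 = 2^2 + 2 + 1 ↦ 3^3 + 3 + 1|_3 = 31 ⇒ 30
(1) 30|_3 = 3^3 + 3 ↦ 4^4 + 4|_4 = 260 ⇒ 259

3^3 + 3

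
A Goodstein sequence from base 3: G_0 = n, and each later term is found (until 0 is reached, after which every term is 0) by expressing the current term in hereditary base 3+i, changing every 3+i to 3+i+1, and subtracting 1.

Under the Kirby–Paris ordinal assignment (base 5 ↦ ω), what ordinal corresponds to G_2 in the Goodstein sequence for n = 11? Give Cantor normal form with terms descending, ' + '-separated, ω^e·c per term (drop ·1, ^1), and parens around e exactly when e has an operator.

ω^2

(0) 11|_3 = 3^2 + 2 ↦ 4^2 + 2|_4 = 18 ⇒ 17
(1) 17|_4 = 4^2 + 1 ↦ 5^2 + 1|_5 = 26 ⇒ 25
(2) 25|_5 = 5^2 ↦ 6^2|_6 = 36 ⇒ 35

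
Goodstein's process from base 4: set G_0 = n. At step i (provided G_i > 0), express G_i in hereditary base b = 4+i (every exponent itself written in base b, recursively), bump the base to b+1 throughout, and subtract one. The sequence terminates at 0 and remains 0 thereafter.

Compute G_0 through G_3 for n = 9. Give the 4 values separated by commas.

9, 10, 11, 11

9 —HB4→ 2·4 + 1 —bump→ 2·5 + 1 = 11 —(−1)→ 10
10 —HB5→ 2·5 —bump→ 2·6 = 12 —(−1)→ 11
11 —HB6→ 6 + 5 —bump→ 7 + 5 = 12 —(−1)→ 11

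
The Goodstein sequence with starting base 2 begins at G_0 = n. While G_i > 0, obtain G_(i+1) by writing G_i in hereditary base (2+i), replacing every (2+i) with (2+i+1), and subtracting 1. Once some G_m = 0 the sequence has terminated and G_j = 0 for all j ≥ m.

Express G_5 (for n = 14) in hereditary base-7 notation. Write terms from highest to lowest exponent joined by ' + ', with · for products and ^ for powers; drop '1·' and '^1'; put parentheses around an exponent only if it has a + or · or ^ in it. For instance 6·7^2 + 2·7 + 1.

7^(7 + 1) + 5·7^5 + 5·7^4 + 5·7^3 + 5·7^2 + 5·7 + 4

G_0=14  [base 2] 2^(2 + 1) + 2^2 + 2  →[2↦3]→  3^(3 + 1) + 3^3 + 3 = 111  −1 ⇒ G_1=110
G_1=110  [base 3] 3^(3 + 1) + 3^3 + 2  →[3↦4]→  4^(4 + 1) + 4^4 + 2 = 1282  −1 ⇒ G_2=1281
G_2=1281  [base 4] 4^(4 + 1) + 4^4 + 1  →[4↦5]→  5^(5 + 1) + 5^5 + 1 = 18751  −1 ⇒ G_3=18750
G_3=18750  [base 5] 5^(5 + 1) + 5^5  →[5↦6]→  6^(6 + 1) + 6^6 = 326592  −1 ⇒ G_4=326591
G_4=326591  [base 6] 6^(6 + 1) + 5·6^5 + 5·6^4 + 5·6^3 + 5·6^2 + 5·6 + 5  →[6↦7]→  7^(7 + 1) + 5·7^5 + 5·7^4 + 5·7^3 + 5·7^2 + 5·7 + 5 = 5862841  −1 ⇒ G_5=5862840
G_5=5862840  [base 7] 7^(7 + 1) + 5·7^5 + 5·7^4 + 5·7^3 + 5·7^2 + 5·7 + 4  →[7↦8]→  8^(8 + 1) + 5·8^5 + 5·8^4 + 5·8^3 + 5·8^2 + 5·8 + 4 = 134404972  −1 ⇒ G_6=134404971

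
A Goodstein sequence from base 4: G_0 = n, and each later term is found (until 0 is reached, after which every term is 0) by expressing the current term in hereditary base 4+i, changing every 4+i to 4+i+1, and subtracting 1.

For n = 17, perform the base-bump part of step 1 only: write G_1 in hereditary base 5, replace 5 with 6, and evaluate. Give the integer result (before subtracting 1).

36

(0) 17|_4 = 4^2 + 1 ↦ 5^2 + 1|_5 = 26 ⇒ 25
(1) 25|_5 = 5^2 ↦ 6^2|_6 = 36 ⇒ 35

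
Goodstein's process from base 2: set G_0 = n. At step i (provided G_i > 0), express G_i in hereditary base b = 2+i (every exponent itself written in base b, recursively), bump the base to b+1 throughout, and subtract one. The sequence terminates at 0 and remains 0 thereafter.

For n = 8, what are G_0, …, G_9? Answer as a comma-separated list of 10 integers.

i=0: 8 = 2^(2 + 1) (b=2); 2→3: 3^(3 + 1) = 81; 81−1 = 80
i=1: 80 = 2·3^3 + 2·3^2 + 2·3 + 2 (b=3); 3→4: 2·4^4 + 2·4^2 + 2·4 + 2 = 554; 554−1 = 553
i=2: 553 = 2·4^4 + 2·4^2 + 2·4 + 1 (b=4); 4→5: 2·5^5 + 2·5^2 + 2·5 + 1 = 6311; 6311−1 = 6310
i=3: 6310 = 2·5^5 + 2·5^2 + 2·5 (b=5); 5→6: 2·6^6 + 2·6^2 + 2·6 = 93396; 93396−1 = 93395
i=4: 93395 = 2·6^6 + 2·6^2 + 6 + 5 (b=6); 6→7: 2·7^7 + 2·7^2 + 7 + 5 = 1647196; 1647196−1 = 1647195
i=5: 1647195 = 2·7^7 + 2·7^2 + 7 + 4 (b=7); 7→8: 2·8^8 + 2·8^2 + 8 + 4 = 33554572; 33554572−1 = 33554571
i=6: 33554571 = 2·8^8 + 2·8^2 + 8 + 3 (b=8); 8→9: 2·9^9 + 2·9^2 + 9 + 3 = 774841152; 774841152−1 = 774841151
i=7: 774841151 = 2·9^9 + 2·9^2 + 9 + 2 (b=9); 9→10: 2·10^10 + 2·10^2 + 10 + 2 = 20000000212; 20000000212−1 = 20000000211
i=8: 20000000211 = 2·10^10 + 2·10^2 + 10 + 1 (b=10); 10→11: 2·11^11 + 2·11^2 + 11 + 1 = 570623341476; 570623341476−1 = 570623341475

8, 80, 553, 6310, 93395, 1647195, 33554571, 774841151, 20000000211, 570623341475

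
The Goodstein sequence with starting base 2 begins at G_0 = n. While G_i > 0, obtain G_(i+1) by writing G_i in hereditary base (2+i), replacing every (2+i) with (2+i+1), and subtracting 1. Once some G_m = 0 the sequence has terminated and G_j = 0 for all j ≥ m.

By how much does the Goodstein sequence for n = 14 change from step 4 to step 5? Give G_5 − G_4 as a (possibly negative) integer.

[0] 14 ≡ 2^(2 + 1) + 2^2 + 2 (base 2). Lift 3: 111. −1: 110.
[1] 110 ≡ 3^(3 + 1) + 3^3 + 2 (base 3). Lift 4: 1282. −1: 1281.
[2] 1281 ≡ 4^(4 + 1) + 4^4 + 1 (base 4). Lift 5: 18751. −1: 18750.
[3] 18750 ≡ 5^(5 + 1) + 5^5 (base 5). Lift 6: 326592. −1: 326591.
[4] 326591 ≡ 6^(6 + 1) + 5·6^5 + 5·6^4 + 5·6^3 + 5·6^2 + 5·6 + 5 (base 6). Lift 7: 5862841. −1: 5862840.

5536249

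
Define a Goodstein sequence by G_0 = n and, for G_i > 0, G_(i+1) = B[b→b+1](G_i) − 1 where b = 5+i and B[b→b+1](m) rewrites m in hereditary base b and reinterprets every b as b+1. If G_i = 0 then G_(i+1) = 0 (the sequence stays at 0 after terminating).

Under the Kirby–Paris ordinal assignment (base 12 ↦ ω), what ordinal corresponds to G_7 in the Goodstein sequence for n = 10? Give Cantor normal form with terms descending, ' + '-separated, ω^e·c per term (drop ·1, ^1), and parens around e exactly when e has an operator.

G_0 = 10. HB_5(10) = 2·5. Bump = 12. G_1 = 11.
G_1 = 11. HB_6(11) = 6 + 5. Bump = 12. G_2 = 11.
G_2 = 11. HB_7(11) = 7 + 4. Bump = 12. G_3 = 11.
G_3 = 11. HB_8(11) = 8 + 3. Bump = 12. G_4 = 11.
G_4 = 11. HB_9(11) = 9 + 2. Bump = 12. G_5 = 11.
G_5 = 11. HB_10(11) = 10 + 1. Bump = 12. G_6 = 11.
G_6 = 11. HB_11(11) = 11. Bump = 12. G_7 = 11.
G_7 = 11. HB_12(11) = 11. Bump = 11. G_8 = 10.

11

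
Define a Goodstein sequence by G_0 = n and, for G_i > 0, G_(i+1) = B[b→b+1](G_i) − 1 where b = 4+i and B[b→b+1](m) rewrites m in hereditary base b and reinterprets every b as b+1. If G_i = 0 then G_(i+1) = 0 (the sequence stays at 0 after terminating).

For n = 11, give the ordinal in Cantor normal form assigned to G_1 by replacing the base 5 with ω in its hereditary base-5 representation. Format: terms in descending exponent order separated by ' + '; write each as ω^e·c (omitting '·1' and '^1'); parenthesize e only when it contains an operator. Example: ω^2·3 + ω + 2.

ω·2 + 2

11 —HB4→ 2·4 + 3 —bump→ 2·5 + 3 = 13 —(−1)→ 12
12 —HB5→ 2·5 + 2 —bump→ 2·6 + 2 = 14 —(−1)→ 13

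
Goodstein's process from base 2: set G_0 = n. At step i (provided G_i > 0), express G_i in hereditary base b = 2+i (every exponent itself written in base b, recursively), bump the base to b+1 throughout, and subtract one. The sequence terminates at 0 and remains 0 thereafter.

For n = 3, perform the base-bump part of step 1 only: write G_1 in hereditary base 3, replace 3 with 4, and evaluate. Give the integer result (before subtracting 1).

4

3 —HB2→ 2 + 1 —bump→ 3 + 1 = 4 —(−1)→ 3
3 —HB3→ 3 —bump→ 4 = 4 —(−1)→ 3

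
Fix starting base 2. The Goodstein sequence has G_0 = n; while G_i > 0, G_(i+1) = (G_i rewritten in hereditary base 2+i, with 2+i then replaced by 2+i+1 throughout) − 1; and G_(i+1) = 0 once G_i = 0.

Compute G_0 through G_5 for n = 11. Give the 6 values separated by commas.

G_0=11  [base 2] 2^(2 + 1) + 2 + 1  →[2↦3]→  3^(3 + 1) + 3 + 1 = 85  −1 ⇒ G_1=84
G_1=84  [base 3] 3^(3 + 1) + 3  →[3↦4]→  4^(4 + 1) + 4 = 1028  −1 ⇒ G_2=1027
G_2=1027  [base 4] 4^(4 + 1) + 3  →[4↦5]→  5^(5 + 1) + 3 = 15628  −1 ⇒ G_3=15627
G_3=15627  [base 5] 5^(5 + 1) + 2  →[5↦6]→  6^(6 + 1) + 2 = 279938  −1 ⇒ G_4=279937
G_4=279937  [base 6] 6^(6 + 1) + 1  →[6↦7]→  7^(7 + 1) + 1 = 5764802  −1 ⇒ G_5=5764801

11, 84, 1027, 15627, 279937, 5764801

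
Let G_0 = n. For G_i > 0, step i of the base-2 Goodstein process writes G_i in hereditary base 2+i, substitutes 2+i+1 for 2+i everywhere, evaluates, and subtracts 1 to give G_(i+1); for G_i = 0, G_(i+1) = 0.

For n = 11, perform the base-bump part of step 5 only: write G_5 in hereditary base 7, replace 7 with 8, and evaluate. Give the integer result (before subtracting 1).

G_0=11  [base 2] 2^(2 + 1) + 2 + 1  →[2↦3]→  3^(3 + 1) + 3 + 1 = 85  −1 ⇒ G_1=84
G_1=84  [base 3] 3^(3 + 1) + 3  →[3↦4]→  4^(4 + 1) + 4 = 1028  −1 ⇒ G_2=1027
G_2=1027  [base 4] 4^(4 + 1) + 3  →[4↦5]→  5^(5 + 1) + 3 = 15628  −1 ⇒ G_3=15627
G_3=15627  [base 5] 5^(5 + 1) + 2  →[5↦6]→  6^(6 + 1) + 2 = 279938  −1 ⇒ G_4=279937
G_4=279937  [base 6] 6^(6 + 1) + 1  →[6↦7]→  7^(7 + 1) + 1 = 5764802  −1 ⇒ G_5=5764801
G_5=5764801  [base 7] 7^(7 + 1)  →[7↦8]→  8^(8 + 1) = 134217728  −1 ⇒ G_6=134217727

134217728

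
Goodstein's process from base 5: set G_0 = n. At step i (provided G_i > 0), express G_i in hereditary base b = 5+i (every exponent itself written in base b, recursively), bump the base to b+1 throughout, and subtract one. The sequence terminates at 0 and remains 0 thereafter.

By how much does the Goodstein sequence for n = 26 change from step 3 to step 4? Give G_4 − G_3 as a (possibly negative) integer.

G_0 = 26. HB_5(26) = 5^2 + 1. Bump = 37. G_1 = 36.
G_1 = 36. HB_6(36) = 6^2. Bump = 49. G_2 = 48.
G_2 = 48. HB_7(48) = 6·7 + 6. Bump = 54. G_3 = 53.
G_3 = 53. HB_8(53) = 6·8 + 5. Bump = 59. G_4 = 58.

5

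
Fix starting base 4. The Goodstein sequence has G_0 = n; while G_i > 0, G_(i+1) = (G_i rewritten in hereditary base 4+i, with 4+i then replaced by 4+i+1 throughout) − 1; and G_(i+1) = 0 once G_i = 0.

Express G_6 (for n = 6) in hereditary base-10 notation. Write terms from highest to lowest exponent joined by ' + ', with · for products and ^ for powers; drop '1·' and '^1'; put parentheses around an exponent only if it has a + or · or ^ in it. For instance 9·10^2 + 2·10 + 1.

3

6 —HB4→ 4 + 2 —bump→ 5 + 2 = 7 —(−1)→ 6
6 —HB5→ 5 + 1 —bump→ 6 + 1 = 7 —(−1)→ 6
6 —HB6→ 6 —bump→ 7 = 7 —(−1)→ 6
6 —HB7→ 6 —bump→ 6 = 6 —(−1)→ 5
5 —HB8→ 5 —bump→ 5 = 5 —(−1)→ 4
4 —HB9→ 4 —bump→ 4 = 4 —(−1)→ 3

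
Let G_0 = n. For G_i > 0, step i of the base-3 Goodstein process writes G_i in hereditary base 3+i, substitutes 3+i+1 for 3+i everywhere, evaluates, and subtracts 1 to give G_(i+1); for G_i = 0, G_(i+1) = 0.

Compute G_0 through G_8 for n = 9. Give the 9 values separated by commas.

G_0=9  [base 3] 3^2  →[3↦4]→  4^2 = 16  −1 ⇒ G_1=15
G_1=15  [base 4] 3·4 + 3  →[4↦5]→  3·5 + 3 = 18  −1 ⇒ G_2=17
G_2=17  [base 5] 3·5 + 2  →[5↦6]→  3·6 + 2 = 20  −1 ⇒ G_3=19
G_3=19  [base 6] 3·6 + 1  →[6↦7]→  3·7 + 1 = 22  −1 ⇒ G_4=21
G_4=21  [base 7] 3·7  →[7↦8]→  3·8 = 24  −1 ⇒ G_5=23
G_5=23  [base 8] 2·8 + 7  →[8↦9]→  2·9 + 7 = 25  −1 ⇒ G_6=24
G_6=24  [base 9] 2·9 + 6  →[9↦10]→  2·10 + 6 = 26  −1 ⇒ G_7=25
G_7=25  [base 10] 2·10 + 5  →[10↦11]→  2·11 + 5 = 27  −1 ⇒ G_8=26

9, 15, 17, 19, 21, 23, 24, 25, 26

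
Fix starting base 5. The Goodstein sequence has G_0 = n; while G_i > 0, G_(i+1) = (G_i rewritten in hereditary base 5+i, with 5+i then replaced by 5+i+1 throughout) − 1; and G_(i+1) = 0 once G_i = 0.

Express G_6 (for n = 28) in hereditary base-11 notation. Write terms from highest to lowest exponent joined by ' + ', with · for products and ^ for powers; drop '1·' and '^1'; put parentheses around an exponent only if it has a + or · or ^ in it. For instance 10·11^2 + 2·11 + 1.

i=0: 28 = 5^2 + 3 (b=5); 5→6: 6^2 + 3 = 39; 39−1 = 38
i=1: 38 = 6^2 + 2 (b=6); 6→7: 7^2 + 2 = 51; 51−1 = 50
i=2: 50 = 7^2 + 1 (b=7); 7→8: 8^2 + 1 = 65; 65−1 = 64
i=3: 64 = 8^2 (b=8); 8→9: 9^2 = 81; 81−1 = 80
i=4: 80 = 8·9 + 8 (b=9); 9→10: 8·10 + 8 = 88; 88−1 = 87
i=5: 87 = 8·10 + 7 (b=10); 10→11: 8·11 + 7 = 95; 95−1 = 94
i=6: 94 = 8·11 + 6 (b=11); 11→12: 8·12 + 6 = 102; 102−1 = 101

8·11 + 6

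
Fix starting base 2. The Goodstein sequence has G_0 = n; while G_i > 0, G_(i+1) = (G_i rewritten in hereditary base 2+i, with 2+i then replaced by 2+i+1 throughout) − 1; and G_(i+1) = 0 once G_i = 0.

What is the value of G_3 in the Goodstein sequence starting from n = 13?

16092

step 0: 13 = 2^(2 + 1) + 2^2 + 1; sub 3 for 2: 3^(3 + 1) + 3^3 + 1; = 109; G_1 = 109−1 = 108
step 1: 108 = 3^(3 + 1) + 3^3; sub 4 for 3: 4^(4 + 1) + 4^4; = 1280; G_2 = 1280−1 = 1279
step 2: 1279 = 4^(4 + 1) + 3·4^3 + 3·4^2 + 3·4 + 3; sub 5 for 4: 5^(5 + 1) + 3·5^3 + 3·5^2 + 3·5 + 3; = 16093; G_3 = 16093−1 = 16092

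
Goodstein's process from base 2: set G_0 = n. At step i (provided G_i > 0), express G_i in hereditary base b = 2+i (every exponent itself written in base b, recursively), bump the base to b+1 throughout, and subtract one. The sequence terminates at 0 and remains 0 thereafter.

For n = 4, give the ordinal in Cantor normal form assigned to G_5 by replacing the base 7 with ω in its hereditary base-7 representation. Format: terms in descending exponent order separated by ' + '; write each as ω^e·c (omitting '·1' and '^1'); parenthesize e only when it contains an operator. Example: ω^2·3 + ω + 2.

ω^2·2 + ω + 4

G_0 = 4. HB_2(4) = 2^2. Bump = 27. G_1 = 26.
G_1 = 26. HB_3(26) = 2·3^2 + 2·3 + 2. Bump = 42. G_2 = 41.
G_2 = 41. HB_4(41) = 2·4^2 + 2·4 + 1. Bump = 61. G_3 = 60.
G_3 = 60. HB_5(60) = 2·5^2 + 2·5. Bump = 84. G_4 = 83.
G_4 = 83. HB_6(83) = 2·6^2 + 6 + 5. Bump = 110. G_5 = 109.
G_5 = 109. HB_7(109) = 2·7^2 + 7 + 4. Bump = 140. G_6 = 139.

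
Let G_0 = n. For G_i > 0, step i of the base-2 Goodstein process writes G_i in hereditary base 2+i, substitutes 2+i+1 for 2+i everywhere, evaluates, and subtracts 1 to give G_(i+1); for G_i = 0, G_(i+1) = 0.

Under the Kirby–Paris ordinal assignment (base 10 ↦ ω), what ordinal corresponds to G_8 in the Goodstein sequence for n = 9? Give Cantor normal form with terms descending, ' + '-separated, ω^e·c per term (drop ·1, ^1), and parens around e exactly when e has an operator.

base 2: 9 = 2^(2 + 1) + 1; at 3: 3^(3 + 1) + 1 = 82; next = 81
base 3: 81 = 3^(3 + 1); at 4: 4^(4 + 1) = 1024; next = 1023
base 4: 1023 = 3·4^4 + 3·4^3 + 3·4^2 + 3·4 + 3; at 5: 3·5^5 + 3·5^3 + 3·5^2 + 3·5 + 3 = 9843; next = 9842
base 5: 9842 = 3·5^5 + 3·5^3 + 3·5^2 + 3·5 + 2; at 6: 3·6^6 + 3·6^3 + 3·6^2 + 3·6 + 2 = 140744; next = 140743
base 6: 140743 = 3·6^6 + 3·6^3 + 3·6^2 + 3·6 + 1; at 7: 3·7^7 + 3·7^3 + 3·7^2 + 3·7 + 1 = 2471827; next = 2471826
base 7: 2471826 = 3·7^7 + 3·7^3 + 3·7^2 + 3·7; at 8: 3·8^8 + 3·8^3 + 3·8^2 + 3·8 = 50333400; next = 50333399
base 8: 50333399 = 3·8^8 + 3·8^3 + 3·8^2 + 2·8 + 7; at 9: 3·9^9 + 3·9^3 + 3·9^2 + 2·9 + 7 = 1162263922; next = 1162263921
base 9: 1162263921 = 3·9^9 + 3·9^3 + 3·9^2 + 2·9 + 6; at 10: 3·10^10 + 3·10^3 + 3·10^2 + 2·10 + 6 = 30000003326; next = 30000003325
base 10: 30000003325 = 3·10^10 + 3·10^3 + 3·10^2 + 2·10 + 5; at 11: 3·11^11 + 3·11^3 + 3·11^2 + 2·11 + 5 = 855935016216; next = 855935016215

ω^ω·3 + ω^3·3 + ω^2·3 + ω·2 + 5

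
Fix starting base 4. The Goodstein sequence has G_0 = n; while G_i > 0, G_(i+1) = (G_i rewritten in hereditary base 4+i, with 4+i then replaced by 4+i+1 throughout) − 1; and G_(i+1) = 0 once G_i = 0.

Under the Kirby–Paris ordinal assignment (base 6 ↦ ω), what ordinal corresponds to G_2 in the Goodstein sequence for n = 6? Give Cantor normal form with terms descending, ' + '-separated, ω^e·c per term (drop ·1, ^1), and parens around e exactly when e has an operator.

ω

step 0: 6 = 4 + 2; sub 5 for 4: 5 + 2; = 7; G_1 = 7−1 = 6
step 1: 6 = 5 + 1; sub 6 for 5: 6 + 1; = 7; G_2 = 7−1 = 6
step 2: 6 = 6; sub 7 for 6: 7; = 7; G_3 = 7−1 = 6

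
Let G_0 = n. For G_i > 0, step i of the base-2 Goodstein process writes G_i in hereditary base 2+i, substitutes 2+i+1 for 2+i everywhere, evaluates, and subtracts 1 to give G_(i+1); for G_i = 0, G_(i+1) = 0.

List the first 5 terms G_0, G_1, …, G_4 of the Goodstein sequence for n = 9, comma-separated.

9, 81, 1023, 9842, 140743

G_0 = 9. HB_2(9) = 2^(2 + 1) + 1. Bump = 82. G_1 = 81.
G_1 = 81. HB_3(81) = 3^(3 + 1). Bump = 1024. G_2 = 1023.
G_2 = 1023. HB_4(1023) = 3·4^4 + 3·4^3 + 3·4^2 + 3·4 + 3. Bump = 9843. G_3 = 9842.
G_3 = 9842. HB_5(9842) = 3·5^5 + 3·5^3 + 3·5^2 + 3·5 + 2. Bump = 140744. G_4 = 140743.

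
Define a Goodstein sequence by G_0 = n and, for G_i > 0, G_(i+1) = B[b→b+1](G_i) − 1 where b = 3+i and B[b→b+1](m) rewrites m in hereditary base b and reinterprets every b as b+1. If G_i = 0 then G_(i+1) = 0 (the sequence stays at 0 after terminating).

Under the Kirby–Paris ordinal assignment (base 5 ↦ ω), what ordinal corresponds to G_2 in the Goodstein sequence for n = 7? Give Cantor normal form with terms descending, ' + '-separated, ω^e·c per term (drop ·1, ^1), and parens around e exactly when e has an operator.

7 —HB3→ 2·3 + 1 —bump→ 2·4 + 1 = 9 —(−1)→ 8
8 —HB4→ 2·4 —bump→ 2·5 = 10 —(−1)→ 9

ω + 4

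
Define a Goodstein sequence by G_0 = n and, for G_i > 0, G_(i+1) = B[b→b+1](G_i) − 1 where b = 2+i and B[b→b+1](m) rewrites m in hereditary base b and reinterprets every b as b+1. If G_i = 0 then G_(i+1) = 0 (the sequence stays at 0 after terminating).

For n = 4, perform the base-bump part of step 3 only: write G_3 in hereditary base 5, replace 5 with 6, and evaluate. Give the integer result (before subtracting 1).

G_0 = 4. HB_2(4) = 2^2. Bump = 27. G_1 = 26.
G_1 = 26. HB_3(26) = 2·3^2 + 2·3 + 2. Bump = 42. G_2 = 41.
G_2 = 41. HB_4(41) = 2·4^2 + 2·4 + 1. Bump = 61. G_3 = 60.
G_3 = 60. HB_5(60) = 2·5^2 + 2·5. Bump = 84. G_4 = 83.

84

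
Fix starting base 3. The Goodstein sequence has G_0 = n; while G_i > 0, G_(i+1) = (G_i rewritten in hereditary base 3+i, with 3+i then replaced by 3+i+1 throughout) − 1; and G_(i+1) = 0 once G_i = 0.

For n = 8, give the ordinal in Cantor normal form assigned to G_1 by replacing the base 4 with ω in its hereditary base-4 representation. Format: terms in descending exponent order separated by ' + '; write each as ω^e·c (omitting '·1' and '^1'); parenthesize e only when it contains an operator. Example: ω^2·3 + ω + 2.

[0] 8 ≡ 2·3 + 2 (base 3). Lift 4: 10. −1: 9.
[1] 9 ≡ 2·4 + 1 (base 4). Lift 5: 11. −1: 10.

ω·2 + 1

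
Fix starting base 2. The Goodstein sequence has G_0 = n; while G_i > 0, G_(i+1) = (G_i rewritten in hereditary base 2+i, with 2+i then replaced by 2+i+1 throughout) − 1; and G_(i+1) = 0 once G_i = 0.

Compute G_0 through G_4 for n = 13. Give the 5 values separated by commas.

13, 108, 1279, 16092, 280711

G_0=13  [base 2] 2^(2 + 1) + 2^2 + 1  →[2↦3]→  3^(3 + 1) + 3^3 + 1 = 109  −1 ⇒ G_1=108
G_1=108  [base 3] 3^(3 + 1) + 3^3  →[3↦4]→  4^(4 + 1) + 4^4 = 1280  −1 ⇒ G_2=1279
G_2=1279  [base 4] 4^(4 + 1) + 3·4^3 + 3·4^2 + 3·4 + 3  →[4↦5]→  5^(5 + 1) + 3·5^3 + 3·5^2 + 3·5 + 3 = 16093  −1 ⇒ G_3=16092
G_3=16092  [base 5] 5^(5 + 1) + 3·5^3 + 3·5^2 + 3·5 + 2  →[5↦6]→  6^(6 + 1) + 3·6^3 + 3·6^2 + 3·6 + 2 = 280712  −1 ⇒ G_4=280711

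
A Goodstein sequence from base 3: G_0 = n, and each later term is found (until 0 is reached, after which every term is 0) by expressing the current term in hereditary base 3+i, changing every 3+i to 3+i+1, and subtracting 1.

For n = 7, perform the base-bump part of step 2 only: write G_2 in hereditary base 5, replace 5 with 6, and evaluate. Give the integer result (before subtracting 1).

10

7 —HB3→ 2·3 + 1 —bump→ 2·4 + 1 = 9 —(−1)→ 8
8 —HB4→ 2·4 —bump→ 2·5 = 10 —(−1)→ 9
9 —HB5→ 5 + 4 —bump→ 6 + 4 = 10 —(−1)→ 9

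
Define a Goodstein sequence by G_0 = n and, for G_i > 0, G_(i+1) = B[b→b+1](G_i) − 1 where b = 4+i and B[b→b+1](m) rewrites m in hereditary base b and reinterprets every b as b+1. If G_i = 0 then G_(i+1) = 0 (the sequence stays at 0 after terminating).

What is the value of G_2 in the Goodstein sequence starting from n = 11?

13

base 4: 11 = 2·4 + 3; at 5: 2·5 + 3 = 13; next = 12
base 5: 12 = 2·5 + 2; at 6: 2·6 + 2 = 14; next = 13
base 6: 13 = 2·6 + 1; at 7: 2·7 + 1 = 15; next = 14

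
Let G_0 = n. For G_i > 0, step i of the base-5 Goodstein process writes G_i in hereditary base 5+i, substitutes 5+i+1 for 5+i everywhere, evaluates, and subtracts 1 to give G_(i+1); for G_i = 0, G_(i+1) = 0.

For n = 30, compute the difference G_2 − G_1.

12

G_0 = 30. HB_5(30) = 5^2 + 5. Bump = 42. G_1 = 41.
G_1 = 41. HB_6(41) = 6^2 + 5. Bump = 54. G_2 = 53.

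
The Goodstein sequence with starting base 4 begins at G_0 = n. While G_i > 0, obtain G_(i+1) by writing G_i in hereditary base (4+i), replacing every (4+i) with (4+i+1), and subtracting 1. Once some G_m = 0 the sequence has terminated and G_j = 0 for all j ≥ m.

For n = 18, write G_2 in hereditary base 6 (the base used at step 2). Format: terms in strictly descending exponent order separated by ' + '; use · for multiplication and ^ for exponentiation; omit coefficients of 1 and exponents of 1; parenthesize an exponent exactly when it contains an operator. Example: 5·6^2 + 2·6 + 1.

6^2

G_0=18  [base 4] 4^2 + 2  →[4↦5]→  5^2 + 2 = 27  −1 ⇒ G_1=26
G_1=26  [base 5] 5^2 + 1  →[5↦6]→  6^2 + 1 = 37  −1 ⇒ G_2=36
G_2=36  [base 6] 6^2  →[6↦7]→  7^2 = 49  −1 ⇒ G_3=48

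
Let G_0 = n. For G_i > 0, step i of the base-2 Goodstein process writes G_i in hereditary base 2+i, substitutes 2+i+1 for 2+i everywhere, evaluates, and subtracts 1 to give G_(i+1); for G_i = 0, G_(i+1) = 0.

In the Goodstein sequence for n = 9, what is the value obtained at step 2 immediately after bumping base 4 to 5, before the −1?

9 —HB2→ 2^(2 + 1) + 1 —bump→ 3^(3 + 1) + 1 = 82 —(−1)→ 81
81 —HB3→ 3^(3 + 1) —bump→ 4^(4 + 1) = 1024 —(−1)→ 1023
1023 —HB4→ 3·4^4 + 3·4^3 + 3·4^2 + 3·4 + 3 —bump→ 3·5^5 + 3·5^3 + 3·5^2 + 3·5 + 3 = 9843 —(−1)→ 9842

9843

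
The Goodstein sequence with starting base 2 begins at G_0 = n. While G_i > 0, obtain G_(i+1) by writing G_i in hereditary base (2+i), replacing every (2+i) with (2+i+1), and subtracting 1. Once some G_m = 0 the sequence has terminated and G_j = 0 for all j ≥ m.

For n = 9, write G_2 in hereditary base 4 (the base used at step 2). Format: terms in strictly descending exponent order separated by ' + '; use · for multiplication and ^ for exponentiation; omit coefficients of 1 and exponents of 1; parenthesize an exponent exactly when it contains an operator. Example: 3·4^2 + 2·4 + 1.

3·4^4 + 3·4^3 + 3·4^2 + 3·4 + 3

G_0=9  [base 2] 2^(2 + 1) + 1  →[2↦3]→  3^(3 + 1) + 1 = 82  −1 ⇒ G_1=81
G_1=81  [base 3] 3^(3 + 1)  →[3↦4]→  4^(4 + 1) = 1024  −1 ⇒ G_2=1023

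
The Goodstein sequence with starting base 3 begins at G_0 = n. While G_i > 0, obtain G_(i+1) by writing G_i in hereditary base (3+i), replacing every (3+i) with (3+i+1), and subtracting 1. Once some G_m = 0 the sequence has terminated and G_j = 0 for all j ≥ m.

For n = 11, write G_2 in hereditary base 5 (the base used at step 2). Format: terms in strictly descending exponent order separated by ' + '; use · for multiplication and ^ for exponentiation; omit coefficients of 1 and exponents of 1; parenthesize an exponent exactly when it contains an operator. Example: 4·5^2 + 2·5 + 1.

11 —HB3→ 3^2 + 2 —bump→ 4^2 + 2 = 18 —(−1)→ 17
17 —HB4→ 4^2 + 1 —bump→ 5^2 + 1 = 26 —(−1)→ 25
25 —HB5→ 5^2 —bump→ 6^2 = 36 —(−1)→ 35

5^2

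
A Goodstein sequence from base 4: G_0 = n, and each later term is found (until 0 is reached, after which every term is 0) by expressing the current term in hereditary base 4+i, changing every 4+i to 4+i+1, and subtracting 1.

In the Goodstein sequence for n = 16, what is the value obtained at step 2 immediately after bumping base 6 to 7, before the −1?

(0) 16|_4 = 4^2 ↦ 5^2|_5 = 25 ⇒ 24
(1) 24|_5 = 4·5 + 4 ↦ 4·6 + 4|_6 = 28 ⇒ 27

31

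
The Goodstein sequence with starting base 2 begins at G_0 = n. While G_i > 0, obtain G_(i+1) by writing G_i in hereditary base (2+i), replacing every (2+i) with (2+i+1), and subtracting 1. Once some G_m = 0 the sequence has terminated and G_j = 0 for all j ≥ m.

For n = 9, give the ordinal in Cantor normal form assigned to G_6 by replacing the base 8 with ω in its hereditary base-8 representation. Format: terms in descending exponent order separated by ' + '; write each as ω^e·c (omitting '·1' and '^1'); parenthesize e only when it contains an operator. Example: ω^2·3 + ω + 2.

ω^ω·3 + ω^3·3 + ω^2·3 + ω·2 + 7

G_0 = 9. HB_2(9) = 2^(2 + 1) + 1. Bump = 82. G_1 = 81.
G_1 = 81. HB_3(81) = 3^(3 + 1). Bump = 1024. G_2 = 1023.
G_2 = 1023. HB_4(1023) = 3·4^4 + 3·4^3 + 3·4^2 + 3·4 + 3. Bump = 9843. G_3 = 9842.
G_3 = 9842. HB_5(9842) = 3·5^5 + 3·5^3 + 3·5^2 + 3·5 + 2. Bump = 140744. G_4 = 140743.
G_4 = 140743. HB_6(140743) = 3·6^6 + 3·6^3 + 3·6^2 + 3·6 + 1. Bump = 2471827. G_5 = 2471826.
G_5 = 2471826. HB_7(2471826) = 3·7^7 + 3·7^3 + 3·7^2 + 3·7. Bump = 50333400. G_6 = 50333399.
G_6 = 50333399. HB_8(50333399) = 3·8^8 + 3·8^3 + 3·8^2 + 2·8 + 7. Bump = 1162263922. G_7 = 1162263921.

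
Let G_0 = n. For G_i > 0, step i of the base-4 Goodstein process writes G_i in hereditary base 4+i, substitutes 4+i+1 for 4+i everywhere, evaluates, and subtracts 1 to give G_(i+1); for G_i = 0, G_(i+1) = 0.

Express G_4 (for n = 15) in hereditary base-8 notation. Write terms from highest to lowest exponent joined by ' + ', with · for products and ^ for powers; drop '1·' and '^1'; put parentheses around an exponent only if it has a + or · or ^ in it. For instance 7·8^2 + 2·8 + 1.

(0) 15|_4 = 3·4 + 3 ↦ 3·5 + 3|_5 = 18 ⇒ 17
(1) 17|_5 = 3·5 + 2 ↦ 3·6 + 2|_6 = 20 ⇒ 19
(2) 19|_6 = 3·6 + 1 ↦ 3·7 + 1|_7 = 22 ⇒ 21
(3) 21|_7 = 3·7 ↦ 3·8|_8 = 24 ⇒ 23
(4) 23|_8 = 2·8 + 7 ↦ 2·9 + 7|_9 = 25 ⇒ 24

2·8 + 7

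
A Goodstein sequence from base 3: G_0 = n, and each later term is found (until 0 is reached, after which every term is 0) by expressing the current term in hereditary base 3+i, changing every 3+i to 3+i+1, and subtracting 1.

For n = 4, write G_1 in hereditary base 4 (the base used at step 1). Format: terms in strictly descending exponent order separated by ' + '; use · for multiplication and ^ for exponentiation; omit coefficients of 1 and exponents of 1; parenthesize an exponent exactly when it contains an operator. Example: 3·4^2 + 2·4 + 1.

4

i=0: 4 = 3 + 1 (b=3); 3→4: 4 + 1 = 5; 5−1 = 4
i=1: 4 = 4 (b=4); 4→5: 5 = 5; 5−1 = 4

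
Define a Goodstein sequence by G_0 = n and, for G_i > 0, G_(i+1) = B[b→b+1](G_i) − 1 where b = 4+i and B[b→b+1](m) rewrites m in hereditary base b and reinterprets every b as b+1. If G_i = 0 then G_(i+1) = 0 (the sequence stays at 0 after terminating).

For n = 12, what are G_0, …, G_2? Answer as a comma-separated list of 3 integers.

G_0=12  [base 4] 3·4  →[4↦5]→  3·5 = 15  −1 ⇒ G_1=14
G_1=14  [base 5] 2·5 + 4  →[5↦6]→  2·6 + 4 = 16  −1 ⇒ G_2=15

12, 14, 15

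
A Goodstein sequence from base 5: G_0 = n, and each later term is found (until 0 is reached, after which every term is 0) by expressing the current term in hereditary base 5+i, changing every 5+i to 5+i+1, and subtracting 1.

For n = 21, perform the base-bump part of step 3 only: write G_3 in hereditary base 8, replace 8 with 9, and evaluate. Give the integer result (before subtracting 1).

i=0: 21 = 4·5 + 1 (b=5); 5→6: 4·6 + 1 = 25; 25−1 = 24
i=1: 24 = 4·6 (b=6); 6→7: 4·7 = 28; 28−1 = 27
i=2: 27 = 3·7 + 6 (b=7); 7→8: 3·8 + 6 = 30; 30−1 = 29

32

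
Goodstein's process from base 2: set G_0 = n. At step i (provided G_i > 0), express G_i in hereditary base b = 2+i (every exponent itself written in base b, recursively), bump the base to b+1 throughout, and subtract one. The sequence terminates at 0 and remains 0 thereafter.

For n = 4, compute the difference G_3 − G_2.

19

[0] 4 ≡ 2^2 (base 2). Lift 3: 27. −1: 26.
[1] 26 ≡ 2·3^2 + 2·3 + 2 (base 3). Lift 4: 42. −1: 41.
[2] 41 ≡ 2·4^2 + 2·4 + 1 (base 4). Lift 5: 61. −1: 60.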